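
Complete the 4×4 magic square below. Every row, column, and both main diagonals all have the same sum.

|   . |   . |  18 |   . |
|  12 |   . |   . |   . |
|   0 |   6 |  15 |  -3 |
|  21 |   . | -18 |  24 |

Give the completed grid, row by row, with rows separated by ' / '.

Row 3 is already complete: 0 + 6 + 15 + -3 = 18, so that is the magic constant.
Row 4 must total 18; the given cells sum to 27, so (4,2) = -9.
Using column 1: 12 + 0 + 21 + ? → (1,1) = 18 − 33 = -15.
Using column 3: 18 + 15 + (-18) + ? → (2,3) = 18 − 15 = 3.
From main diagonal, 18 − (-15 + 15 + 24) gives (2,2) = -6.
Anti-diagonal needs 18; the known cells sum to 30, so (1,4) = -12.
From row 1, 18 − (-15 + 18 + (-12)) gives (1,2) = 27.
Using row 2: 12 + (-6) + 3 + ? → (2,4) = 18 − 9 = 9.

-15 27 18 -12 / 12 -6 3 9 / 0 6 15 -3 / 21 -9 -18 24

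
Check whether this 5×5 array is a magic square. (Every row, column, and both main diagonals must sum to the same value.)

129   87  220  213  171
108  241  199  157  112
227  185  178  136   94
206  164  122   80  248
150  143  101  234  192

No — column 5 sums to 817 but main diagonal sums to 820.

Row 1: 129 + 87 + 220 + 213 + 171 = 820.
Row 2: 108 + 241 + 199 + 157 + 112 = 817.
Row 3: 227 + 185 + 178 + 136 + 94 = 820.
Row 4: 206 + 164 + 122 + 80 + 248 = 820.
Row 5: 150 + 143 + 101 + 234 + 192 = 820.
Column 1: 129 + 108 + 227 + 206 + 150 = 820.
Column 2: 87 + 241 + 185 + 164 + 143 = 820.
Column 3: 220 + 199 + 178 + 122 + 101 = 820.
Column 4: 213 + 157 + 136 + 80 + 234 = 820.
Column 5: 171 + 112 + 94 + 248 + 192 = 817.
Main diagonal: 129 + 241 + 178 + 80 + 192 = 820.
Anti-diagonal: 171 + 157 + 178 + 164 + 150 = 820.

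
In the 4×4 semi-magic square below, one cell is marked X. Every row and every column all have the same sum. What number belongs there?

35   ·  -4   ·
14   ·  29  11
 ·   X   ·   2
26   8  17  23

41

Row 4 is complete and sums to 74; that is the magic constant.
From row 2, 74 − (14 + 29 + 11) gives (2,2) = 20.
Column 1 must total 74; the given cells sum to 75, so (3,1) = -1.
The remaining cell in column 3 is (3,3) = 74 − 42 = 32.
Column 4: 11 + 2 + 23 + ? = 74, so (1,4) = 38.
Row 1 must total 74; the given cells sum to 69, so (1,2) = 5.
Row 3: -1 + 32 + 2 + ? = 74, so (3,2) = 41.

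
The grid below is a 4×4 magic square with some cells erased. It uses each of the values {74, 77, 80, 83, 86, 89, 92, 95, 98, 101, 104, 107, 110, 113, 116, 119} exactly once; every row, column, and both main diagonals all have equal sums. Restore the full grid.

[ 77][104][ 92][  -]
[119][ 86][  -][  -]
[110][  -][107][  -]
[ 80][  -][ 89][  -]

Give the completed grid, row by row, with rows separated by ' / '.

77 104 92 113 / 119 86 98 83 / 110 95 107 74 / 80 101 89 116

The 16 entries sum to 1544, so each line sums to 1544/4 = 386.
From row 1, 386 − (77 + 104 + 92) gives (1,4) = 113.
Column 3 must total 386; the given cells sum to 288, so (2,3) = 98.
Using main diagonal: 77 + 86 + 107 + ? → (4,4) = 386 − 270 = 116.
The remaining cell in anti-diagonal is (3,2) = 386 − 291 = 95.
The remaining cell in row 2 is (2,4) = 386 − 303 = 83.
The remaining cell in row 3 is (3,4) = 386 − 312 = 74.
Row 4: 80 + 89 + 116 + ? = 386, so (4,2) = 101.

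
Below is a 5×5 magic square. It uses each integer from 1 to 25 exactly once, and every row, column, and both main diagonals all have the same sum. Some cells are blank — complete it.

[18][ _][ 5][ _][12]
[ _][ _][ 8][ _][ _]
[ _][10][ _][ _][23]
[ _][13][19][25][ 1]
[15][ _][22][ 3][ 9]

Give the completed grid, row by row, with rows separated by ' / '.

18 24 5 6 12 / 21 2 8 14 20 / 4 10 11 17 23 / 7 13 19 25 1 / 15 16 22 3 9

The entries are 1 through 25, which sum to 325, so each line sums to 325/5 = 65.
The remaining cell in row 4 is (4,1) = 65 − 58 = 7.
The remaining cell in row 5 is (5,2) = 65 − 49 = 16.
The remaining cell in column 3 is (3,3) = 65 − 54 = 11.
Column 5 must total 65; the given cells sum to 45, so (2,5) = 20.
The remaining cell in main diagonal is (2,2) = 65 − 63 = 2.
Anti-diagonal must total 65; the given cells sum to 51, so (2,4) = 14.
Row 2 must total 65; the given cells sum to 44, so (2,1) = 21.
From column 1, 65 − (18 + 21 + 7 + 15) gives (3,1) = 4.
Using column 2: 2 + 10 + 13 + 16 + ? → (1,2) = 65 − 41 = 24.
Row 1: 18 + 24 + 5 + 12 + ? = 65, so (1,4) = 6.
Using row 3: 4 + 10 + 11 + 23 + ? → (3,4) = 65 − 48 = 17.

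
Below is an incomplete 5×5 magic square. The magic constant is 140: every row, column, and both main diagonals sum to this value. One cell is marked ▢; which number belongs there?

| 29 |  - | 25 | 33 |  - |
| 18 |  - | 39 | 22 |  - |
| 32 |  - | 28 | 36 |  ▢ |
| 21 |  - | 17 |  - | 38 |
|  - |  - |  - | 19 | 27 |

From column 1, 140 − (29 + 18 + 32 + 21) gives (5,1) = 40.
Column 3 must total 140; the given cells sum to 109, so (5,3) = 31.
The remaining cell in column 4 is (4,4) = 140 − 110 = 30.
Main diagonal must total 140; the given cells sum to 114, so (2,2) = 26.
Row 2 needs 140; the known cells sum to 105, so (2,5) = 35.
Row 4: 21 + 17 + 30 + 38 + ? = 140, so (4,2) = 34.
From row 5, 140 − (40 + 31 + 19 + 27) gives (5,2) = 23.
From anti-diagonal, 140 − (22 + 28 + 34 + 40) gives (1,5) = 16.
Using row 1: 29 + 25 + 33 + 16 + ? → (1,2) = 140 − 103 = 37.
Column 2 must total 140; the given cells sum to 120, so (3,2) = 20.
Using column 5: 16 + 35 + 38 + 27 + ? → (3,5) = 140 − 116 = 24.

24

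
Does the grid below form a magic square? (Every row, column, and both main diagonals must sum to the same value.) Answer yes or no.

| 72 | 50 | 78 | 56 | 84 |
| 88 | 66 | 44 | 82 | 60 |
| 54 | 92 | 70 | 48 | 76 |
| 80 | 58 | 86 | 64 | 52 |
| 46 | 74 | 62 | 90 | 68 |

Row 1: 72 + 50 + 78 + 56 + 84 = 340.
Row 2: 88 + 66 + 44 + 82 + 60 = 340.
Row 3: 54 + 92 + 70 + 48 + 76 = 340.
Row 4: 80 + 58 + 86 + 64 + 52 = 340.
Row 5: 46 + 74 + 62 + 90 + 68 = 340.
Column 1: 72 + 88 + 54 + 80 + 46 = 340.
Column 2: 50 + 66 + 92 + 58 + 74 = 340.
Column 3: 78 + 44 + 70 + 86 + 62 = 340.
Column 4: 56 + 82 + 48 + 64 + 90 = 340.
Column 5: 84 + 60 + 76 + 52 + 68 = 340.
Main diagonal: 72 + 66 + 70 + 64 + 68 = 340.
Anti-diagonal: 84 + 82 + 70 + 58 + 46 = 340.
All lines sum to 340.

Yes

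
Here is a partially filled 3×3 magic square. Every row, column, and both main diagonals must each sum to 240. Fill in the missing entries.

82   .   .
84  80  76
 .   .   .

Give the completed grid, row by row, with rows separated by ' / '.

82 72 86 / 84 80 76 / 74 88 78

Column 1: 82 + 84 + ? = 240, so (3,1) = 74.
Main diagonal: 82 + 80 + ? = 240, so (3,3) = 78.
Anti-diagonal needs 240; the known cells sum to 154, so (1,3) = 86.
The remaining cell in row 1 is (1,2) = 240 − 168 = 72.
The remaining cell in row 3 is (3,2) = 240 − 152 = 88.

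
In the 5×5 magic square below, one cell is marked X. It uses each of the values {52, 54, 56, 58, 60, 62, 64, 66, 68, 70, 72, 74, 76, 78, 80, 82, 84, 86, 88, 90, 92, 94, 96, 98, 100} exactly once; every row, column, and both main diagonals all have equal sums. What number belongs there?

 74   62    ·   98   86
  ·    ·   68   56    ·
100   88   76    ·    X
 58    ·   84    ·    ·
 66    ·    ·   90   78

52

The 25 entries sum to 1900, so each line sums to 1900/5 = 380.
Row 1 needs 380; the known cells sum to 320, so (1,3) = 60.
Column 1 must total 380; the given cells sum to 298, so (2,1) = 82.
The remaining cell in column 3 is (5,3) = 380 − 288 = 92.
Using anti-diagonal: 86 + 56 + 76 + 66 + ? → (4,2) = 380 − 284 = 96.
From row 5, 380 − (66 + 92 + 90 + 78) gives (5,2) = 54.
Column 2 must total 380; the given cells sum to 300, so (2,2) = 80.
Main diagonal needs 380; the known cells sum to 308, so (4,4) = 72.
From row 2, 380 − (82 + 80 + 68 + 56) gives (2,5) = 94.
Using row 4: 58 + 96 + 84 + 72 + ? → (4,5) = 380 − 310 = 70.
Column 4: 98 + 56 + 72 + 90 + ? = 380, so (3,4) = 64.
From column 5, 380 − (86 + 94 + 70 + 78) gives (3,5) = 52.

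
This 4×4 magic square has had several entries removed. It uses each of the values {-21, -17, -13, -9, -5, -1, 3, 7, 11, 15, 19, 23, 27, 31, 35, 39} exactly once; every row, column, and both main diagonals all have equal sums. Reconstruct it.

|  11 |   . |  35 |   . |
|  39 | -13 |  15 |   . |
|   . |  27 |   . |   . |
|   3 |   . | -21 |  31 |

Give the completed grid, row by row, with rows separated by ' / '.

The 16 entries sum to 144, so each line sums to 144/4 = 36.
The remaining cell in row 2 is (2,4) = 36 − 41 = -5.
The remaining cell in row 4 is (4,2) = 36 − 13 = 23.
Column 1 needs 36; the known cells sum to 53, so (3,1) = -17.
Column 2 needs 36; the known cells sum to 37, so (1,2) = -1.
Column 3 needs 36; the known cells sum to 29, so (3,3) = 7.
Anti-diagonal must total 36; the given cells sum to 45, so (1,4) = -9.
From row 3, 36 − (-17 + 27 + 7) gives (3,4) = 19.

11 -1 35 -9 / 39 -13 15 -5 / -17 27 7 19 / 3 23 -21 31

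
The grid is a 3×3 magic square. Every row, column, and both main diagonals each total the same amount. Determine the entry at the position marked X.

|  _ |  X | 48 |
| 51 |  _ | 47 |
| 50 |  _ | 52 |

53

Column 3 is complete and sums to 147; that is the magic constant.
Row 2 must total 147; the given cells sum to 98, so (2,2) = 49.
From row 3, 147 − (50 + 52) gives (3,2) = 45.
The remaining cell in column 1 is (1,1) = 147 − 101 = 46.
From column 2, 147 − (49 + 45) gives (1,2) = 53.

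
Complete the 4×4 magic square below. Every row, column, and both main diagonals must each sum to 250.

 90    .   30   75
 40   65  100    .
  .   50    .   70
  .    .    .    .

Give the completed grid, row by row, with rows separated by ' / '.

90 55 30 75 / 40 65 100 45 / 95 50 35 70 / 25 80 85 60

From row 1, 250 − (90 + 30 + 75) gives (1,2) = 55.
From row 2, 250 − (40 + 65 + 100) gives (2,4) = 45.
Column 2: 55 + 65 + 50 + ? = 250, so (4,2) = 80.
The remaining cell in column 4 is (4,4) = 250 − 190 = 60.
Main diagonal needs 250; the known cells sum to 215, so (3,3) = 35.
Anti-diagonal must total 250; the given cells sum to 225, so (4,1) = 25.
Row 3: 50 + 35 + 70 + ? = 250, so (3,1) = 95.
The remaining cell in row 4 is (4,3) = 250 − 165 = 85.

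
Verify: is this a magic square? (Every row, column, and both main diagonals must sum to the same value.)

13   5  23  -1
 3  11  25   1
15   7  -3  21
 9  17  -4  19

Row 1: 13 + 5 + 23 + (-1) = 40.
Row 2: 3 + 11 + 25 + 1 = 40.
Row 3: 15 + 7 + (-3) + 21 = 40.
Row 4: 9 + 17 + (-4) + 19 = 41.
Column 1: 13 + 3 + 15 + 9 = 40.
Column 2: 5 + 11 + 7 + 17 = 40.
Column 3: 23 + 25 + (-3) + (-4) = 41.
Column 4: -1 + 1 + 21 + 19 = 40.
Main diagonal: 13 + 11 + (-3) + 19 = 40.
Anti-diagonal: -1 + 25 + 7 + 9 = 40.

No — row 1 sums to 40 but row 4 sums to 41.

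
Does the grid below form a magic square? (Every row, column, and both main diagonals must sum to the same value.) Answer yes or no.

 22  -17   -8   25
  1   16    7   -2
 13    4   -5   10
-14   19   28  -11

Yes

Row 1: 22 + (-17) + (-8) + 25 = 22.
Row 2: 1 + 16 + 7 + (-2) = 22.
Row 3: 13 + 4 + (-5) + 10 = 22.
Row 4: -14 + 19 + 28 + (-11) = 22.
Column 1: 22 + 1 + 13 + (-14) = 22.
Column 2: -17 + 16 + 4 + 19 = 22.
Column 3: -8 + 7 + (-5) + 28 = 22.
Column 4: 25 + (-2) + 10 + (-11) = 22.
Main diagonal: 22 + 16 + (-5) + (-11) = 22.
Anti-diagonal: 25 + 7 + 4 + (-14) = 22.
All lines sum to 22.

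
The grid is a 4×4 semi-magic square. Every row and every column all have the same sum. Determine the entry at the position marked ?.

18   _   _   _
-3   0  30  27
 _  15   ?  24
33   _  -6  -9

Row 2 is complete and sums to 54; that is the magic constant.
Row 4 must total 54; the given cells sum to 18, so (4,2) = 36.
The remaining cell in column 1 is (3,1) = 54 − 48 = 6.
Column 2 needs 54; the known cells sum to 51, so (1,2) = 3.
Column 4 needs 54; the known cells sum to 42, so (1,4) = 12.
Row 1 must total 54; the given cells sum to 33, so (1,3) = 21.
Using row 3: 6 + 15 + 24 + ? → (3,3) = 54 − 45 = 9.

9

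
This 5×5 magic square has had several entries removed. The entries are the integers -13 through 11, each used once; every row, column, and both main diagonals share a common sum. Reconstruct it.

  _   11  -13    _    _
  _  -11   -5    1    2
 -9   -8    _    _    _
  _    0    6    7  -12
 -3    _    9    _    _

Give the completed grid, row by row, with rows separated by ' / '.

The entries are -13 through 11, which sum to -25, so each line sums to -25/5 = -5.
From row 2, -5 − (-11 + (-5) + 1 + 2) gives (2,1) = 8.
Row 4 must total -5; the given cells sum to 1, so (4,1) = -6.
The remaining cell in column 1 is (1,1) = -5 − (-10) = 5.
The remaining cell in column 2 is (5,2) = -5 − (-8) = 3.
Column 3 needs -5; the known cells sum to -3, so (3,3) = -2.
The remaining cell in main diagonal is (5,5) = -5 − (-1) = -4.
Using anti-diagonal: 1 + (-2) + 0 + (-3) + ? → (1,5) = -5 − (-4) = -1.
The remaining cell in row 1 is (1,4) = -5 − 2 = -7.
Row 5: -3 + 3 + 9 + (-4) + ? = -5, so (5,4) = -10.
Column 4 must total -5; the given cells sum to -9, so (3,4) = 4.
Column 5: -1 + 2 + (-12) + (-4) + ? = -5, so (3,5) = 10.

5 11 -13 -7 -1 / 8 -11 -5 1 2 / -9 -8 -2 4 10 / -6 0 6 7 -12 / -3 3 9 -10 -4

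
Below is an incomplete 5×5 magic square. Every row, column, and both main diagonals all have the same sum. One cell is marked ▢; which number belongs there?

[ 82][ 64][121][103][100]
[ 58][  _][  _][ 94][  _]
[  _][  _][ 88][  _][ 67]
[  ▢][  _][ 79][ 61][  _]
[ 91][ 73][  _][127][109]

Row 1 is complete and sums to 470; that is the magic constant.
The remaining cell in row 5 is (5,3) = 470 − 400 = 70.
Column 3 must total 470; the given cells sum to 358, so (2,3) = 112.
Using column 4: 103 + 94 + 61 + 127 + ? → (3,4) = 470 − 385 = 85.
The remaining cell in main diagonal is (2,2) = 470 − 340 = 130.
Anti-diagonal must total 470; the given cells sum to 373, so (4,2) = 97.
The remaining cell in row 2 is (2,5) = 470 − 394 = 76.
Using column 2: 64 + 130 + 97 + 73 + ? → (3,2) = 470 − 364 = 106.
Column 5: 100 + 76 + 67 + 109 + ? = 470, so (4,5) = 118.
Row 3 needs 470; the known cells sum to 346, so (3,1) = 124.
Row 4 needs 470; the known cells sum to 355, so (4,1) = 115.

115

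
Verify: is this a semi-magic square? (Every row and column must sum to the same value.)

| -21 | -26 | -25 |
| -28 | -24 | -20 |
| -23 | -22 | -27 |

Yes

Row 1: -21 + (-26) + (-25) = -72.
Row 2: -28 + (-24) + (-20) = -72.
Row 3: -23 + (-22) + (-27) = -72.
Column 1: -21 + (-28) + (-23) = -72.
Column 2: -26 + (-24) + (-22) = -72.
Column 3: -25 + (-20) + (-27) = -72.
All lines sum to -72.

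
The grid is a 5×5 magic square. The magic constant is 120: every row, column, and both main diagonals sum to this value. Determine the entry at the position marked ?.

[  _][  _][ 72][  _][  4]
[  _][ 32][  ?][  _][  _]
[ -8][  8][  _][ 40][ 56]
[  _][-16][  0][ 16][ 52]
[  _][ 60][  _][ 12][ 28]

48

From row 3, 120 − (-8 + 8 + 40 + 56) gives (3,3) = 24.
The remaining cell in row 4 is (4,1) = 120 − 52 = 68.
Column 2 needs 120; the known cells sum to 84, so (1,2) = 36.
Using column 5: 4 + 56 + 52 + 28 + ? → (2,5) = 120 − 140 = -20.
Main diagonal needs 120; the known cells sum to 100, so (1,1) = 20.
Row 1 needs 120; the known cells sum to 132, so (1,4) = -12.
Column 4 must total 120; the given cells sum to 56, so (2,4) = 64.
Anti-diagonal needs 120; the known cells sum to 76, so (5,1) = 44.
Row 5 needs 120; the known cells sum to 144, so (5,3) = -24.
Column 1 needs 120; the known cells sum to 124, so (2,1) = -4.
Column 3: 72 + 24 + 0 + (-24) + ? = 120, so (2,3) = 48.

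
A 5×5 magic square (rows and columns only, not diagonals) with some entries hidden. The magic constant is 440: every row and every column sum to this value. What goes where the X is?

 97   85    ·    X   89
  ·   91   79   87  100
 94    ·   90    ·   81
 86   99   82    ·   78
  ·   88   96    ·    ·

Row 2 needs 440; the known cells sum to 357, so (2,1) = 83.
The remaining cell in row 4 is (4,4) = 440 − 345 = 95.
From column 1, 440 − (97 + 83 + 94 + 86) gives (5,1) = 80.
Column 2 needs 440; the known cells sum to 363, so (3,2) = 77.
The remaining cell in column 3 is (1,3) = 440 − 347 = 93.
Column 5 must total 440; the given cells sum to 348, so (5,5) = 92.
Row 1: 97 + 85 + 93 + 89 + ? = 440, so (1,4) = 76.

76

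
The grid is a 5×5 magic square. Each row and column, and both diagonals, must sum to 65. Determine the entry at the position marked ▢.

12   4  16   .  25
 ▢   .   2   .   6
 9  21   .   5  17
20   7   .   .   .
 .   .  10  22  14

23

The remaining cell in row 1 is (1,4) = 65 − 57 = 8.
Row 3 must total 65; the given cells sum to 52, so (3,3) = 13.
Column 3: 16 + 2 + 13 + 10 + ? = 65, so (4,3) = 24.
Column 5 must total 65; the given cells sum to 62, so (4,5) = 3.
Using row 4: 20 + 7 + 24 + 3 + ? → (4,4) = 65 − 54 = 11.
Using column 4: 8 + 5 + 11 + 22 + ? → (2,4) = 65 − 46 = 19.
Main diagonal: 12 + 13 + 11 + 14 + ? = 65, so (2,2) = 15.
Anti-diagonal needs 65; the known cells sum to 64, so (5,1) = 1.
The remaining cell in row 2 is (2,1) = 65 − 42 = 23.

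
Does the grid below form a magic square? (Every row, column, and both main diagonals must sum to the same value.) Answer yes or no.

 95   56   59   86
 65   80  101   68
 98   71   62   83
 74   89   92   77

No — main diagonal sums to 314 but row 1 sums to 296.

Row 1: 95 + 56 + 59 + 86 = 296.
Row 2: 65 + 80 + 101 + 68 = 314.
Row 3: 98 + 71 + 62 + 83 = 314.
Row 4: 74 + 89 + 92 + 77 = 332.
Column 1: 95 + 65 + 98 + 74 = 332.
Column 2: 56 + 80 + 71 + 89 = 296.
Column 3: 59 + 101 + 62 + 92 = 314.
Column 4: 86 + 68 + 83 + 77 = 314.
Main diagonal: 95 + 80 + 62 + 77 = 314.
Anti-diagonal: 86 + 101 + 71 + 74 = 332.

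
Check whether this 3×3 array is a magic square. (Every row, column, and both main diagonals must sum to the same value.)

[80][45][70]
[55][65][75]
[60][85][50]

Row 1: 80 + 45 + 70 = 195.
Row 2: 55 + 65 + 75 = 195.
Row 3: 60 + 85 + 50 = 195.
Column 1: 80 + 55 + 60 = 195.
Column 2: 45 + 65 + 85 = 195.
Column 3: 70 + 75 + 50 = 195.
Main diagonal: 80 + 65 + 50 = 195.
Anti-diagonal: 70 + 65 + 60 = 195.
All lines sum to 195.

Yes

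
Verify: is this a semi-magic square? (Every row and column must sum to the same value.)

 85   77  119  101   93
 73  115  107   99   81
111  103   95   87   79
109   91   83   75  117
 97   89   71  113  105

Row 1: 85 + 77 + 119 + 101 + 93 = 475.
Row 2: 73 + 115 + 107 + 99 + 81 = 475.
Row 3: 111 + 103 + 95 + 87 + 79 = 475.
Row 4: 109 + 91 + 83 + 75 + 117 = 475.
Row 5: 97 + 89 + 71 + 113 + 105 = 475.
Column 1: 85 + 73 + 111 + 109 + 97 = 475.
Column 2: 77 + 115 + 103 + 91 + 89 = 475.
Column 3: 119 + 107 + 95 + 83 + 71 = 475.
Column 4: 101 + 99 + 87 + 75 + 113 = 475.
Column 5: 93 + 81 + 79 + 117 + 105 = 475.
All lines sum to 475.

Yes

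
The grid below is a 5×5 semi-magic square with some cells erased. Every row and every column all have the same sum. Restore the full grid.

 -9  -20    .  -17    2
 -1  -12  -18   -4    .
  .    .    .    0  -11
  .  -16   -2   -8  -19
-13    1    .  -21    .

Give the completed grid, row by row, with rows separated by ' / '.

Column 4 is already complete: -17 + -4 + 0 + -8 + -21 = -50, so that is the magic constant.
Row 1 needs -50; the known cells sum to -44, so (1,3) = -6.
Row 2 must total -50; the given cells sum to -35, so (2,5) = -15.
The remaining cell in row 4 is (4,1) = -50 − (-45) = -5.
Column 1: -9 + (-1) + (-5) + (-13) + ? = -50, so (3,1) = -22.
Column 2: -20 + (-12) + (-16) + 1 + ? = -50, so (3,2) = -3.
Column 5 must total -50; the given cells sum to -43, so (5,5) = -7.
Row 3: -22 + (-3) + 0 + (-11) + ? = -50, so (3,3) = -14.
Row 5: -13 + 1 + (-21) + (-7) + ? = -50, so (5,3) = -10.

-9 -20 -6 -17 2 / -1 -12 -18 -4 -15 / -22 -3 -14 0 -11 / -5 -16 -2 -8 -19 / -13 1 -10 -21 -7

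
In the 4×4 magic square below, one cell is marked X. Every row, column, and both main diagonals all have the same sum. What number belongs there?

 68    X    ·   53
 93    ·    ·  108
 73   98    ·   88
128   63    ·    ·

123

Column 1 is complete and sums to 362; that is the magic constant.
The remaining cell in row 3 is (3,3) = 362 − 259 = 103.
From column 4, 362 − (53 + 108 + 88) gives (4,4) = 113.
The remaining cell in main diagonal is (2,2) = 362 − 284 = 78.
Anti-diagonal needs 362; the known cells sum to 279, so (2,3) = 83.
From row 4, 362 − (128 + 63 + 113) gives (4,3) = 58.
Column 2 needs 362; the known cells sum to 239, so (1,2) = 123.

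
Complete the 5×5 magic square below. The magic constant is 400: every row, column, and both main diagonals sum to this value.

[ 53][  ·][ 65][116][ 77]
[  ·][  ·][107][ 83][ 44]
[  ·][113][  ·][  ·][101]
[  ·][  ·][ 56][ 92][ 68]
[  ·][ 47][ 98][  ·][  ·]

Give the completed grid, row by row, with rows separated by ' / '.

From row 1, 400 − (53 + 65 + 116 + 77) gives (1,2) = 89.
Column 3: 65 + 107 + 56 + 98 + ? = 400, so (3,3) = 74.
Using column 5: 77 + 44 + 101 + 68 + ? → (5,5) = 400 − 290 = 110.
Using main diagonal: 53 + 74 + 92 + 110 + ? → (2,2) = 400 − 329 = 71.
Row 2: 71 + 107 + 83 + 44 + ? = 400, so (2,1) = 95.
Column 2: 89 + 71 + 113 + 47 + ? = 400, so (4,2) = 80.
Using anti-diagonal: 77 + 83 + 74 + 80 + ? → (5,1) = 400 − 314 = 86.
Using row 4: 80 + 56 + 92 + 68 + ? → (4,1) = 400 − 296 = 104.
Row 5: 86 + 47 + 98 + 110 + ? = 400, so (5,4) = 59.
Using column 1: 53 + 95 + 104 + 86 + ? → (3,1) = 400 − 338 = 62.
Column 4 must total 400; the given cells sum to 350, so (3,4) = 50.

53 89 65 116 77 / 95 71 107 83 44 / 62 113 74 50 101 / 104 80 56 92 68 / 86 47 98 59 110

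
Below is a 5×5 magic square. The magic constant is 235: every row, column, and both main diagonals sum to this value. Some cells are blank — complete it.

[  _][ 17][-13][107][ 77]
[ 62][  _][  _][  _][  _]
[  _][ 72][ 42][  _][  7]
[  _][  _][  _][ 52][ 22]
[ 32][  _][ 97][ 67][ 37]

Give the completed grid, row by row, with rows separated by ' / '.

47 17 -13 107 77 / 62 57 27 -3 92 / 102 72 42 12 7 / -8 87 82 52 22 / 32 2 97 67 37

The remaining cell in row 1 is (1,1) = 235 − 188 = 47.
Row 5: 32 + 97 + 67 + 37 + ? = 235, so (5,2) = 2.
From column 5, 235 − (77 + 7 + 22 + 37) gives (2,5) = 92.
From main diagonal, 235 − (47 + 42 + 52 + 37) gives (2,2) = 57.
Column 2 must total 235; the given cells sum to 148, so (4,2) = 87.
Anti-diagonal must total 235; the given cells sum to 238, so (2,4) = -3.
Row 2: 62 + 57 + (-3) + 92 + ? = 235, so (2,3) = 27.
Column 3: -13 + 27 + 42 + 97 + ? = 235, so (4,3) = 82.
Column 4 must total 235; the given cells sum to 223, so (3,4) = 12.
The remaining cell in row 3 is (3,1) = 235 − 133 = 102.
Row 4: 87 + 82 + 52 + 22 + ? = 235, so (4,1) = -8.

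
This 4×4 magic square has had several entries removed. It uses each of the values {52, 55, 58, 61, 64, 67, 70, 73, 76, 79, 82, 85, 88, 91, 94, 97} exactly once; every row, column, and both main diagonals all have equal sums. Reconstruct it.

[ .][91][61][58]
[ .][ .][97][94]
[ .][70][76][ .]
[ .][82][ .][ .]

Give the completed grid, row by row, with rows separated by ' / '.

88 91 61 58 / 52 55 97 94 / 85 70 76 67 / 73 82 64 79

The 16 entries sum to 1192, so each line sums to 1192/4 = 298.
Using row 1: 91 + 61 + 58 + ? → (1,1) = 298 − 210 = 88.
Column 2 must total 298; the given cells sum to 243, so (2,2) = 55.
Using column 3: 61 + 97 + 76 + ? → (4,3) = 298 − 234 = 64.
The remaining cell in main diagonal is (4,4) = 298 − 219 = 79.
Anti-diagonal must total 298; the given cells sum to 225, so (4,1) = 73.
Row 2: 55 + 97 + 94 + ? = 298, so (2,1) = 52.
From column 1, 298 − (88 + 52 + 73) gives (3,1) = 85.
From column 4, 298 − (58 + 94 + 79) gives (3,4) = 67.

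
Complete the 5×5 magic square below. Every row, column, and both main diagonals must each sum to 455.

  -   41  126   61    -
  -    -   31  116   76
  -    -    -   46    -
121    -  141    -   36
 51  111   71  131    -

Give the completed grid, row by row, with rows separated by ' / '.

The remaining cell in row 5 is (5,5) = 455 − 364 = 91.
Column 3 must total 455; the given cells sum to 369, so (3,3) = 86.
Column 4 must total 455; the given cells sum to 354, so (4,4) = 101.
From row 4, 455 − (121 + 141 + 101 + 36) gives (4,2) = 56.
Anti-diagonal: 116 + 86 + 56 + 51 + ? = 455, so (1,5) = 146.
The remaining cell in row 1 is (1,1) = 455 − 374 = 81.
The remaining cell in column 5 is (3,5) = 455 − 349 = 106.
Using main diagonal: 81 + 86 + 101 + 91 + ? → (2,2) = 455 − 359 = 96.
Row 2 must total 455; the given cells sum to 319, so (2,1) = 136.
Column 1 must total 455; the given cells sum to 389, so (3,1) = 66.
Using column 2: 41 + 96 + 56 + 111 + ? → (3,2) = 455 − 304 = 151.

81 41 126 61 146 / 136 96 31 116 76 / 66 151 86 46 106 / 121 56 141 101 36 / 51 111 71 131 91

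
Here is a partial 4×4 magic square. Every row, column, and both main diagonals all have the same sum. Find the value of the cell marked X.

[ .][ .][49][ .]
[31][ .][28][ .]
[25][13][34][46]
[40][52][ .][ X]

Row 3 is complete and sums to 118; that is the magic constant.
Column 1: 31 + 25 + 40 + ? = 118, so (1,1) = 22.
Column 3 must total 118; the given cells sum to 111, so (4,3) = 7.
The remaining cell in anti-diagonal is (1,4) = 118 − 81 = 37.
Row 1 must total 118; the given cells sum to 108, so (1,2) = 10.
Using row 4: 40 + 52 + 7 + ? → (4,4) = 118 − 99 = 19.

19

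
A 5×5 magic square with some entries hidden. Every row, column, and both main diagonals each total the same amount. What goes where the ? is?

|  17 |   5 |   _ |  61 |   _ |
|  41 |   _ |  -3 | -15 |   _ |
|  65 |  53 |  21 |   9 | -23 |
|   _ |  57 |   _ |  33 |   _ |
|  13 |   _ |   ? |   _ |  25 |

69

Row 3 is complete and sums to 125; that is the magic constant.
Column 1: 17 + 41 + 65 + 13 + ? = 125, so (4,1) = -11.
Column 4: 61 + (-15) + 9 + 33 + ? = 125, so (5,4) = 37.
The remaining cell in main diagonal is (2,2) = 125 − 96 = 29.
The remaining cell in anti-diagonal is (1,5) = 125 − 76 = 49.
The remaining cell in row 1 is (1,3) = 125 − 132 = -7.
Row 2: 41 + 29 + (-3) + (-15) + ? = 125, so (2,5) = 73.
Column 2 needs 125; the known cells sum to 144, so (5,2) = -19.
Column 5 must total 125; the given cells sum to 124, so (4,5) = 1.
Row 4: -11 + 57 + 33 + 1 + ? = 125, so (4,3) = 45.
From row 5, 125 − (13 + (-19) + 37 + 25) gives (5,3) = 69.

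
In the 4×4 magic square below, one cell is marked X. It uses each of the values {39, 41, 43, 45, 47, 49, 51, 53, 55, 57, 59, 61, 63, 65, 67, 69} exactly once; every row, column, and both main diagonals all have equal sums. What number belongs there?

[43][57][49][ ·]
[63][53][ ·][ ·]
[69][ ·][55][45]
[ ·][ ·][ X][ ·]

51

The 16 entries sum to 864, so each line sums to 864/4 = 216.
Using row 1: 43 + 57 + 49 + ? → (1,4) = 216 − 149 = 67.
Using row 3: 69 + 55 + 45 + ? → (3,2) = 216 − 169 = 47.
The remaining cell in column 1 is (4,1) = 216 − 175 = 41.
Column 2: 57 + 53 + 47 + ? = 216, so (4,2) = 59.
The remaining cell in main diagonal is (4,4) = 216 − 151 = 65.
From anti-diagonal, 216 − (67 + 47 + 41) gives (2,3) = 61.
The remaining cell in row 2 is (2,4) = 216 − 177 = 39.
Row 4 needs 216; the known cells sum to 165, so (4,3) = 51.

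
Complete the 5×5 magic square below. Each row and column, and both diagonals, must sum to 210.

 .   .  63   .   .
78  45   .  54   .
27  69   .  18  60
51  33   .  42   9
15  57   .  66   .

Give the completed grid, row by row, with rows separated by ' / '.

39 6 63 30 72 / 78 45 12 54 21 / 27 69 36 18 60 / 51 33 75 42 9 / 15 57 24 66 48

The remaining cell in row 3 is (3,3) = 210 − 174 = 36.
Using row 4: 51 + 33 + 42 + 9 + ? → (4,3) = 210 − 135 = 75.
Column 1 needs 210; the known cells sum to 171, so (1,1) = 39.
From column 2, 210 − (45 + 69 + 33 + 57) gives (1,2) = 6.
Column 4 needs 210; the known cells sum to 180, so (1,4) = 30.
Main diagonal: 39 + 45 + 36 + 42 + ? = 210, so (5,5) = 48.
Anti-diagonal: 54 + 36 + 33 + 15 + ? = 210, so (1,5) = 72.
Row 5: 15 + 57 + 66 + 48 + ? = 210, so (5,3) = 24.
Column 3 must total 210; the given cells sum to 198, so (2,3) = 12.
Using column 5: 72 + 60 + 9 + 48 + ? → (2,5) = 210 − 189 = 21.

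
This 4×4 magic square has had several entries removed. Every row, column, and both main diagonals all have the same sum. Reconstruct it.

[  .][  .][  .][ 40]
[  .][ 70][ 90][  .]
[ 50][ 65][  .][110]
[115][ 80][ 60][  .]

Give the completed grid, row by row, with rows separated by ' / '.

Anti-diagonal is already complete: 40 + 90 + 65 + 115 = 310, so that is the magic constant.
Using row 3: 50 + 65 + 110 + ? → (3,3) = 310 − 225 = 85.
Row 4: 115 + 80 + 60 + ? = 310, so (4,4) = 55.
Column 2: 70 + 65 + 80 + ? = 310, so (1,2) = 95.
The remaining cell in column 3 is (1,3) = 310 − 235 = 75.
From column 4, 310 − (40 + 110 + 55) gives (2,4) = 105.
The remaining cell in main diagonal is (1,1) = 310 − 210 = 100.
The remaining cell in row 2 is (2,1) = 310 − 265 = 45.

100 95 75 40 / 45 70 90 105 / 50 65 85 110 / 115 80 60 55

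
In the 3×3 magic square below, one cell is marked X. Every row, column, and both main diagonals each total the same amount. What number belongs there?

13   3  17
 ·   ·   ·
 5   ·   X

Row 1 is complete and sums to 33; that is the magic constant.
From column 1, 33 − (13 + 5) gives (2,1) = 15.
Using anti-diagonal: 17 + 5 + ? → (2,2) = 33 − 22 = 11.
Using row 2: 15 + 11 + ? → (2,3) = 33 − 26 = 7.
Using column 2: 3 + 11 + ? → (3,2) = 33 − 14 = 19.
Using column 3: 17 + 7 + ? → (3,3) = 33 − 24 = 9.

9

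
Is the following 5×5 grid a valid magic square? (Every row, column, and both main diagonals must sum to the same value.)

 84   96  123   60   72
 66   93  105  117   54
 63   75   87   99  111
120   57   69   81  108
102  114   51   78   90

Yes

Row 1: 84 + 96 + 123 + 60 + 72 = 435.
Row 2: 66 + 93 + 105 + 117 + 54 = 435.
Row 3: 63 + 75 + 87 + 99 + 111 = 435.
Row 4: 120 + 57 + 69 + 81 + 108 = 435.
Row 5: 102 + 114 + 51 + 78 + 90 = 435.
Column 1: 84 + 66 + 63 + 120 + 102 = 435.
Column 2: 96 + 93 + 75 + 57 + 114 = 435.
Column 3: 123 + 105 + 87 + 69 + 51 = 435.
Column 4: 60 + 117 + 99 + 81 + 78 = 435.
Column 5: 72 + 54 + 111 + 108 + 90 = 435.
Main diagonal: 84 + 93 + 87 + 81 + 90 = 435.
Anti-diagonal: 72 + 117 + 87 + 57 + 102 = 435.
All lines sum to 435.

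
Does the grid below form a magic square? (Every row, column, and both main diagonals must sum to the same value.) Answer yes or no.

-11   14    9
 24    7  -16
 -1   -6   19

Row 1: -11 + 14 + 9 = 12.
Row 2: 24 + 7 + (-16) = 15.
Row 3: -1 + (-6) + 19 = 12.
Column 1: -11 + 24 + (-1) = 12.
Column 2: 14 + 7 + (-6) = 15.
Column 3: 9 + (-16) + 19 = 12.
Main diagonal: -11 + 7 + 19 = 15.
Anti-diagonal: 9 + 7 + (-1) = 15.

No — column 1 sums to 12 but anti-diagonal sums to 15.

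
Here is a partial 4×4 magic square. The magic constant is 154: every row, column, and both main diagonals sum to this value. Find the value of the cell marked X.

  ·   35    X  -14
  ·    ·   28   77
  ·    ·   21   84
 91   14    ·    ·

Using column 4: -14 + 77 + 84 + ? → (4,4) = 154 − 147 = 7.
Anti-diagonal must total 154; the given cells sum to 105, so (3,2) = 49.
Row 3 needs 154; the known cells sum to 154, so (3,1) = 0.
Using row 4: 91 + 14 + 7 + ? → (4,3) = 154 − 112 = 42.
From column 2, 154 − (35 + 49 + 14) gives (2,2) = 56.
Column 3 needs 154; the known cells sum to 91, so (1,3) = 63.

63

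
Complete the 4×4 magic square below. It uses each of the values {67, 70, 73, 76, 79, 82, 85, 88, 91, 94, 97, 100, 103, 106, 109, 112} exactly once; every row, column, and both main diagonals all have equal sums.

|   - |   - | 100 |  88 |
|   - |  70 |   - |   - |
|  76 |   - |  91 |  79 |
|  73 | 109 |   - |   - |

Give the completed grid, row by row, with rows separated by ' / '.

The 16 entries sum to 1432, so each line sums to 1432/4 = 358.
Row 3: 76 + 91 + 79 + ? = 358, so (3,2) = 112.
From column 2, 358 − (70 + 112 + 109) gives (1,2) = 67.
Anti-diagonal: 88 + 112 + 73 + ? = 358, so (2,3) = 85.
Row 1 must total 358; the given cells sum to 255, so (1,1) = 103.
The remaining cell in column 1 is (2,1) = 358 − 252 = 106.
The remaining cell in column 3 is (4,3) = 358 − 276 = 82.
Main diagonal must total 358; the given cells sum to 264, so (4,4) = 94.
Row 2: 106 + 70 + 85 + ? = 358, so (2,4) = 97.

103 67 100 88 / 106 70 85 97 / 76 112 91 79 / 73 109 82 94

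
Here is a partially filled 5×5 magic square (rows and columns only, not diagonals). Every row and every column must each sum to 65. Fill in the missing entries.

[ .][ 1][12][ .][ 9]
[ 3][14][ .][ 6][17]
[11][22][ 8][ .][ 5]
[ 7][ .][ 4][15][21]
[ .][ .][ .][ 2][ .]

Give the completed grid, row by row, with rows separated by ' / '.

From row 2, 65 − (3 + 14 + 6 + 17) gives (2,3) = 25.
The remaining cell in row 3 is (3,4) = 65 − 46 = 19.
Row 4 needs 65; the known cells sum to 47, so (4,2) = 18.
Using column 2: 1 + 14 + 22 + 18 + ? → (5,2) = 65 − 55 = 10.
Column 3: 12 + 25 + 8 + 4 + ? = 65, so (5,3) = 16.
Column 4 needs 65; the known cells sum to 42, so (1,4) = 23.
Column 5 needs 65; the known cells sum to 52, so (5,5) = 13.
Using row 1: 1 + 12 + 23 + 9 + ? → (1,1) = 65 − 45 = 20.
Using row 5: 10 + 16 + 2 + 13 + ? → (5,1) = 65 − 41 = 24.

20 1 12 23 9 / 3 14 25 6 17 / 11 22 8 19 5 / 7 18 4 15 21 / 24 10 16 2 13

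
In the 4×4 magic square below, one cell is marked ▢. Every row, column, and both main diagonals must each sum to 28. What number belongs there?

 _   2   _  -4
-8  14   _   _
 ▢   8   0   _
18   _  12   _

-2

Using column 2: 2 + 14 + 8 + ? → (4,2) = 28 − 24 = 4.
Using anti-diagonal: -4 + 8 + 18 + ? → (2,3) = 28 − 22 = 6.
Row 2 needs 28; the known cells sum to 12, so (2,4) = 16.
Row 4 must total 28; the given cells sum to 34, so (4,4) = -6.
Column 3: 6 + 0 + 12 + ? = 28, so (1,3) = 10.
Using column 4: -4 + 16 + (-6) + ? → (3,4) = 28 − 6 = 22.
Main diagonal needs 28; the known cells sum to 8, so (1,1) = 20.
From row 3, 28 − (8 + 0 + 22) gives (3,1) = -2.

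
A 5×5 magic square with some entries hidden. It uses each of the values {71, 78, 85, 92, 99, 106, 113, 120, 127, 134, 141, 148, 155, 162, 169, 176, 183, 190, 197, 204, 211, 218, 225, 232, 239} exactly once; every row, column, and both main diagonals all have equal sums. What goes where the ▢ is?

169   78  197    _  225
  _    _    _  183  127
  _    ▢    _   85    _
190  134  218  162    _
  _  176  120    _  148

232

The 25 entries sum to 3875, so each line sums to 3875/5 = 775.
The remaining cell in row 1 is (1,4) = 775 − 669 = 106.
Row 4 must total 775; the given cells sum to 704, so (4,5) = 71.
Column 4 needs 775; the known cells sum to 536, so (5,4) = 239.
The remaining cell in column 5 is (3,5) = 775 − 571 = 204.
Row 5: 176 + 120 + 239 + 148 + ? = 775, so (5,1) = 92.
From anti-diagonal, 775 − (225 + 183 + 134 + 92) gives (3,3) = 141.
Column 3: 197 + 141 + 218 + 120 + ? = 775, so (2,3) = 99.
The remaining cell in main diagonal is (2,2) = 775 − 620 = 155.
Row 2: 155 + 99 + 183 + 127 + ? = 775, so (2,1) = 211.
From column 1, 775 − (169 + 211 + 190 + 92) gives (3,1) = 113.
Column 2 must total 775; the given cells sum to 543, so (3,2) = 232.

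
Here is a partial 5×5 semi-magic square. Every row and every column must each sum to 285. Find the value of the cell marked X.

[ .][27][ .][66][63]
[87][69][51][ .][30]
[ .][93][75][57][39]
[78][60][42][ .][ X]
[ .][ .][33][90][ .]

81

Row 2 must total 285; the given cells sum to 237, so (2,4) = 48.
The remaining cell in row 3 is (3,1) = 285 − 264 = 21.
Column 2 must total 285; the given cells sum to 249, so (5,2) = 36.
The remaining cell in column 3 is (1,3) = 285 − 201 = 84.
Using column 4: 66 + 48 + 57 + 90 + ? → (4,4) = 285 − 261 = 24.
From row 1, 285 − (27 + 84 + 66 + 63) gives (1,1) = 45.
Using row 4: 78 + 60 + 42 + 24 + ? → (4,5) = 285 − 204 = 81.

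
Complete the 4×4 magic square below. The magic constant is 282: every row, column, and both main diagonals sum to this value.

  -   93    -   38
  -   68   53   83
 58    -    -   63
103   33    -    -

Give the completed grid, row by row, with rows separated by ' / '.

43 93 108 38 / 78 68 53 83 / 58 88 73 63 / 103 33 48 98

The remaining cell in row 2 is (2,1) = 282 − 204 = 78.
Column 1 needs 282; the known cells sum to 239, so (1,1) = 43.
From column 2, 282 − (93 + 68 + 33) gives (3,2) = 88.
The remaining cell in column 4 is (4,4) = 282 − 184 = 98.
From main diagonal, 282 − (43 + 68 + 98) gives (3,3) = 73.
Row 1: 43 + 93 + 38 + ? = 282, so (1,3) = 108.
From row 4, 282 − (103 + 33 + 98) gives (4,3) = 48.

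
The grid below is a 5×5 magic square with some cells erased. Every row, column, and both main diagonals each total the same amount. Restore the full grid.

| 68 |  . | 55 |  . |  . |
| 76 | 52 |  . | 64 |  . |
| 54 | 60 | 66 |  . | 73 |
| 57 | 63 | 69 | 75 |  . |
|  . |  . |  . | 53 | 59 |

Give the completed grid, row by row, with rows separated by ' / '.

68 74 55 61 62 / 76 52 58 64 70 / 54 60 66 67 73 / 57 63 69 75 56 / 65 71 72 53 59

Main diagonal is already complete: 68 + 52 + 66 + 75 + 59 = 320, so that is the magic constant.
From row 3, 320 − (54 + 60 + 66 + 73) gives (3,4) = 67.
From row 4, 320 − (57 + 63 + 69 + 75) gives (4,5) = 56.
Column 1 needs 320; the known cells sum to 255, so (5,1) = 65.
Column 4 must total 320; the given cells sum to 259, so (1,4) = 61.
Anti-diagonal must total 320; the given cells sum to 258, so (1,5) = 62.
Row 1 must total 320; the given cells sum to 246, so (1,2) = 74.
Using column 2: 74 + 52 + 60 + 63 + ? → (5,2) = 320 − 249 = 71.
Using column 5: 62 + 73 + 56 + 59 + ? → (2,5) = 320 − 250 = 70.
Row 2: 76 + 52 + 64 + 70 + ? = 320, so (2,3) = 58.
The remaining cell in row 5 is (5,3) = 320 − 248 = 72.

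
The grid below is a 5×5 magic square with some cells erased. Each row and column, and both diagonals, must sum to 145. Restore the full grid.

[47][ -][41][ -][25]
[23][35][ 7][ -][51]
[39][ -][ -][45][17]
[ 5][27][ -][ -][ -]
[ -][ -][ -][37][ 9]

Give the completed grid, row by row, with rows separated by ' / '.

Row 2 needs 145; the known cells sum to 116, so (2,4) = 29.
Using column 1: 47 + 23 + 39 + 5 + ? → (5,1) = 145 − 114 = 31.
From column 5, 145 − (25 + 51 + 17 + 9) gives (4,5) = 43.
From anti-diagonal, 145 − (25 + 29 + 27 + 31) gives (3,3) = 33.
Row 3 needs 145; the known cells sum to 134, so (3,2) = 11.
Main diagonal: 47 + 35 + 33 + 9 + ? = 145, so (4,4) = 21.
The remaining cell in row 4 is (4,3) = 145 − 96 = 49.
Column 3: 41 + 7 + 33 + 49 + ? = 145, so (5,3) = 15.
Column 4: 29 + 45 + 21 + 37 + ? = 145, so (1,4) = 13.
Row 1: 47 + 41 + 13 + 25 + ? = 145, so (1,2) = 19.
Row 5 needs 145; the known cells sum to 92, so (5,2) = 53.

47 19 41 13 25 / 23 35 7 29 51 / 39 11 33 45 17 / 5 27 49 21 43 / 31 53 15 37 9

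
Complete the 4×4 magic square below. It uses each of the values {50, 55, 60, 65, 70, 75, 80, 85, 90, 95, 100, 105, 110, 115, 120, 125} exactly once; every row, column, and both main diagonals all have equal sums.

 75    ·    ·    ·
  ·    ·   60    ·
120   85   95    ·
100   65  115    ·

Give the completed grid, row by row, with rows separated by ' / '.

75 90 80 105 / 55 110 60 125 / 120 85 95 50 / 100 65 115 70

The 16 entries sum to 1400, so each line sums to 1400/4 = 350.
The remaining cell in row 3 is (3,4) = 350 − 300 = 50.
Using row 4: 100 + 65 + 115 + ? → (4,4) = 350 − 280 = 70.
The remaining cell in column 1 is (2,1) = 350 − 295 = 55.
Using column 3: 60 + 95 + 115 + ? → (1,3) = 350 − 270 = 80.
The remaining cell in main diagonal is (2,2) = 350 − 240 = 110.
Anti-diagonal needs 350; the known cells sum to 245, so (1,4) = 105.
Row 1: 75 + 80 + 105 + ? = 350, so (1,2) = 90.
From row 2, 350 − (55 + 110 + 60) gives (2,4) = 125.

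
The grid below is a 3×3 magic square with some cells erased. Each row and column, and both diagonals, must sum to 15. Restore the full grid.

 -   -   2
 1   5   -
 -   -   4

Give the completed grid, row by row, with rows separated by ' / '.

Using row 2: 1 + 5 + ? → (2,3) = 15 − 6 = 9.
The remaining cell in main diagonal is (1,1) = 15 − 9 = 6.
Using anti-diagonal: 2 + 5 + ? → (3,1) = 15 − 7 = 8.
From row 1, 15 − (6 + 2) gives (1,2) = 7.
Row 3 needs 15; the known cells sum to 12, so (3,2) = 3.

6 7 2 / 1 5 9 / 8 3 4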